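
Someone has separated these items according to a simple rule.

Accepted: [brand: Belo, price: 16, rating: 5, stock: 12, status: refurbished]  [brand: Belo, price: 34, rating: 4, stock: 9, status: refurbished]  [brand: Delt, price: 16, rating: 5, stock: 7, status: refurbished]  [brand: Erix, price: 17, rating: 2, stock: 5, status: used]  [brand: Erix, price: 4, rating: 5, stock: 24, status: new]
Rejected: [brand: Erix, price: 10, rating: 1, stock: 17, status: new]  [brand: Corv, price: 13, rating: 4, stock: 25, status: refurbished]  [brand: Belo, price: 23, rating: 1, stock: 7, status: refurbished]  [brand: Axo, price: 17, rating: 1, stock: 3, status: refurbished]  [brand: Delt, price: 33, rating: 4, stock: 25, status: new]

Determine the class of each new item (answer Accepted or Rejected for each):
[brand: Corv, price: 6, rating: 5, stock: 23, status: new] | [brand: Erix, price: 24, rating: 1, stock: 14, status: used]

Accepted, Rejected

Rule: rating ≥ 2 AND stock ≤ 24. This holds for each 'Accepted' example and fails for each 'Rejected' one.
[brand: Corv, price: 6, rating: 5, stock: 23, status: new]: rating = 5, stock = 23, matches → Accepted. [brand: Erix, price: 24, rating: 1, stock: 14, status: used]: rating = 1, stock = 14, does not fit → Rejected.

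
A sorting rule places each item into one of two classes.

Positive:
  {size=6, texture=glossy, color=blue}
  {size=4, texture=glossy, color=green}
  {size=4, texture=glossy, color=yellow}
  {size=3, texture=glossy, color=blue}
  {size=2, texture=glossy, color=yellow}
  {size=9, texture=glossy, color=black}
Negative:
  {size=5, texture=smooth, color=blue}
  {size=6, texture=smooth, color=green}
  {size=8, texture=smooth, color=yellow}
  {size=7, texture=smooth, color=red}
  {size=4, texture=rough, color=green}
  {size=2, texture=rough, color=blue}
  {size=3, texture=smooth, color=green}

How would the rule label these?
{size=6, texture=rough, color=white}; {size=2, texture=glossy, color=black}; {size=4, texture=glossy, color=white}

Negative, Positive, Positive

The simplest hypothesis consistent with all the labels is: texture is glossy.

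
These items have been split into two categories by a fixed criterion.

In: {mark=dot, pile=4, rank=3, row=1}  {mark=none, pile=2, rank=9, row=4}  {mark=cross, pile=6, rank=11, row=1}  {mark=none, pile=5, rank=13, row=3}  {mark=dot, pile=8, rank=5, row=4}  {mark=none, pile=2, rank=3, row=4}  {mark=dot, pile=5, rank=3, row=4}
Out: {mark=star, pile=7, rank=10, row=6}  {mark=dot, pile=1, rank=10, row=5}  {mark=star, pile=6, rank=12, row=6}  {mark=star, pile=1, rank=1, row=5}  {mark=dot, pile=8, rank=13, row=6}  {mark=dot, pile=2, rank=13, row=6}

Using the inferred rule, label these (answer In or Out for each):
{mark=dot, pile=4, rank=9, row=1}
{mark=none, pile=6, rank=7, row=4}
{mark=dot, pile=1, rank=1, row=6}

One predicate separates the groups cleanly: row ≤ 4.
In: {mark=dot, pile=4, rank=9, row=1}, since row = 1.
In: {mark=none, pile=6, rank=7, row=4}, since row = 4.
Out: {mark=dot, pile=1, rank=1, row=6}, since row = 6.

In, In, Out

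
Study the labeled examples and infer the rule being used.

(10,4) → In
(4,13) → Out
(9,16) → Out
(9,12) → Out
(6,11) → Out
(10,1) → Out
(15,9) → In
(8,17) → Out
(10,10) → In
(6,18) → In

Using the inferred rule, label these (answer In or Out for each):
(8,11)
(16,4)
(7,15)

The classifier is using: sum is even.
(8,11): 8+11 = 19, does not satisfy this → Out. (16,4): 16+4 = 20, has this property → In. (7,15): 7+15 = 22, has this property → In.

Out, In, In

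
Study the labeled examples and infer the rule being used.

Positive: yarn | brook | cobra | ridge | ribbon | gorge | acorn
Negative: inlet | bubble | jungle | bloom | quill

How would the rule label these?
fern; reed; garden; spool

A rule that fits every label: contains 'r' — true of each 'Positive' example, false of each 'Negative' one.
fern → has 'r' → Positive.
reed → has 'r' → Positive.
garden → has 'r' → Positive.
spool → no 'r' → Negative.

Positive, Positive, Positive, Negative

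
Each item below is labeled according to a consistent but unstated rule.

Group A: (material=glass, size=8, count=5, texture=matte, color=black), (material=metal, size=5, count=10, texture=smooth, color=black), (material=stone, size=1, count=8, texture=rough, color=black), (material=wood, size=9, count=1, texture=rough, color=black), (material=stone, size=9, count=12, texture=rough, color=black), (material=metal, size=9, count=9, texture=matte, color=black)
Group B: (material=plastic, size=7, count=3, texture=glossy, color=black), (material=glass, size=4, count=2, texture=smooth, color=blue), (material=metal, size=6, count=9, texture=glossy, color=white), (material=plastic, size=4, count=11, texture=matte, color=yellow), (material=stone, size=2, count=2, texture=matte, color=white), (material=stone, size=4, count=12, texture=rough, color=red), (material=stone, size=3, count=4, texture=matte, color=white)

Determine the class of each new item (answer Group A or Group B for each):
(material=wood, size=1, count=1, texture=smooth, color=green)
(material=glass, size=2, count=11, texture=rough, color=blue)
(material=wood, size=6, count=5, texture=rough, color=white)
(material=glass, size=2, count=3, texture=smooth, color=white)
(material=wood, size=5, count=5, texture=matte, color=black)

A rule that fits every label: color is black AND size ≠ 7 — true of each 'Group A' example, false of each 'Group B' one.

Group B, Group B, Group B, Group B, Group A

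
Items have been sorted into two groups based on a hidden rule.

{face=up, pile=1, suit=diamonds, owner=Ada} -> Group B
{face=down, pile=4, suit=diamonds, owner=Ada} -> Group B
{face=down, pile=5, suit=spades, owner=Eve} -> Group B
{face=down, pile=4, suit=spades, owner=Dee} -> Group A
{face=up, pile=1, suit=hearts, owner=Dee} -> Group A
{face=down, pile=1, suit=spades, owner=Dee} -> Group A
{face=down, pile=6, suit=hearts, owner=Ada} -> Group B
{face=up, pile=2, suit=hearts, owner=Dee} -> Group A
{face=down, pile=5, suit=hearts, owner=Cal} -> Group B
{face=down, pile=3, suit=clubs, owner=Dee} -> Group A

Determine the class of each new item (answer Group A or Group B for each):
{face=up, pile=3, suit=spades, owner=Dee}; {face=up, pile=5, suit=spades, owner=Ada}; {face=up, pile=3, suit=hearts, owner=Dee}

Group A, Group B, Group A

The distinguishing property — owner is Dee — holds for all the 'Group A' cases and none of the 'Group B' cases.
{face=up, pile=3, suit=spades, owner=Dee} — owner is Dee, hence Group A. {face=up, pile=5, suit=spades, owner=Ada} — owner is Ada, hence Group B. {face=up, pile=3, suit=hearts, owner=Dee} — owner is Dee, hence Group A.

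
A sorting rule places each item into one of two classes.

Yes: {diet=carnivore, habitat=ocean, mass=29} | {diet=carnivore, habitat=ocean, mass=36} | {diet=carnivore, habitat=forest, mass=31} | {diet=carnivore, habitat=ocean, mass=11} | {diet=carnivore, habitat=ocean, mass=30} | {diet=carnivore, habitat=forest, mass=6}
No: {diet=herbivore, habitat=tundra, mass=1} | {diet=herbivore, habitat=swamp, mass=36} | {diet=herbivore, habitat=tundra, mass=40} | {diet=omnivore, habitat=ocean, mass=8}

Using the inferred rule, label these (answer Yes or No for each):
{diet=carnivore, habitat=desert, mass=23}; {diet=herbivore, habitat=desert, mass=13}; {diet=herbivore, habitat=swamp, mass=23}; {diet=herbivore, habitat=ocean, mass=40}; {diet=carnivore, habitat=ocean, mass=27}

Yes, No, No, No, Yes

Comparing the two groups points to one rule — diet is carnivore.
Yes: {diet=carnivore, habitat=desert, mass=23}, since diet is carnivore.
No: {diet=herbivore, habitat=desert, mass=13}, since diet is herbivore.
No: {diet=herbivore, habitat=swamp, mass=23}, since diet is herbivore.
No: {diet=herbivore, habitat=ocean, mass=40}, since diet is herbivore.
Yes: {diet=carnivore, habitat=ocean, mass=27}, since diet is carnivore.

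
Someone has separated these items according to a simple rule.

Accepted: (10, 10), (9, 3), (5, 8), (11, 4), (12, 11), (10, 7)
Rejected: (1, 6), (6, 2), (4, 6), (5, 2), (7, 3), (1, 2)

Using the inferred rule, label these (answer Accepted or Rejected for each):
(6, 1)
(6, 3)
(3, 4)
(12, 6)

'Accepted' ⟺ sum ≥ 12.
(6, 1): 6+1 = 7 — lacks this property, so Rejected.
(6, 3): 6+3 = 9 — lacks this property, so Rejected.
(3, 4): 3+4 = 7 — lacks this property, so Rejected.
(12, 6): 12+6 = 18 — satisfies this, so Accepted.

Rejected, Rejected, Rejected, Accepted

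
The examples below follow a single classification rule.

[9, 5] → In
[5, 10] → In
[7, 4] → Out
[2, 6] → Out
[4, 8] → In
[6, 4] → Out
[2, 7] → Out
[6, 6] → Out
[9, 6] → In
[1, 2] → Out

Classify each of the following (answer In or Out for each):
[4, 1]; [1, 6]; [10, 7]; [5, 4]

The simplest hypothesis consistent with all the labels is: max ≥ 8.
[4, 1] — max 4, hence Out.
[1, 6] — max 6, hence Out.
[10, 7] — max 10, hence In.
[5, 4] — max 5, hence Out.

Out, Out, In, Out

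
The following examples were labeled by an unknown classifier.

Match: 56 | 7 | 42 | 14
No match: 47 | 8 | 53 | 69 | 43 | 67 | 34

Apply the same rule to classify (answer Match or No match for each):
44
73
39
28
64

No match, No match, No match, Match, No match

Comparing the two groups points to one rule — multiple of 7.
44 — 44 = 7·6 + 2, hence No match.
73 — 73 = 7·10 + 3, hence No match.
39 — 39 = 7·5 + 4, hence No match.
28 — 28 = 7·4, hence Match.
64 — 64 = 7·9 + 1, hence No match.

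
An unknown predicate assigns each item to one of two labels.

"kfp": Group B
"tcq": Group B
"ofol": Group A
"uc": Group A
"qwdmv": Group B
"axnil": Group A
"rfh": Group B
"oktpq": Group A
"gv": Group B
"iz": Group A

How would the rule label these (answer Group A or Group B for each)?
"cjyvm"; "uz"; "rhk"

All 'Group A' examples share one property — starts with a vowel — and every 'Group B' example lacks it.
"cjyvm": starts with 'c', doesn't qualify → Group B.
"uz": starts with 'u', passes → Group A.
"rhk": starts with 'r', doesn't qualify → Group B.

Group B, Group A, Group B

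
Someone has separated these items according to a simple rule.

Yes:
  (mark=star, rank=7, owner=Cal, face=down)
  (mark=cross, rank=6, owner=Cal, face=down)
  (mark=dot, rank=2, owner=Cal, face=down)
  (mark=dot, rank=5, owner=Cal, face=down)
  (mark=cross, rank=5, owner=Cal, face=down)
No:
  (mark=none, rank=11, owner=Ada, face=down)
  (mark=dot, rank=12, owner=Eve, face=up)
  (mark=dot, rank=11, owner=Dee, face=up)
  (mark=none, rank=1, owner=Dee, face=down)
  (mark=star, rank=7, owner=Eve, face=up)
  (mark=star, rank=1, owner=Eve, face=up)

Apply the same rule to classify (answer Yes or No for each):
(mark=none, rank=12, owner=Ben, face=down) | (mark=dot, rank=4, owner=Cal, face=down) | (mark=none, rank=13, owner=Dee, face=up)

No, Yes, No

One predicate separates the groups cleanly: owner is Cal.
(mark=none, rank=12, owner=Ben, face=down): No (owner is Ben). (mark=dot, rank=4, owner=Cal, face=down): Yes (owner is Cal). (mark=none, rank=13, owner=Dee, face=up): No (owner is Dee).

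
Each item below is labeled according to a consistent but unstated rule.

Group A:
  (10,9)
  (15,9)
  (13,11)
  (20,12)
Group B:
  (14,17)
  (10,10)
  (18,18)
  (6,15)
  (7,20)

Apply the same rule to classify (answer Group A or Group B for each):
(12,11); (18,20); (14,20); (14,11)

Group A, Group B, Group B, Group A

The pattern is that an item is 'Group A' exactly when: first > second.
Group A: (12,11), since 12 > 11. Group B: (18,20), since 18 < 20. Group B: (14,20), since 14 < 20. Group A: (14,11), since 14 > 11.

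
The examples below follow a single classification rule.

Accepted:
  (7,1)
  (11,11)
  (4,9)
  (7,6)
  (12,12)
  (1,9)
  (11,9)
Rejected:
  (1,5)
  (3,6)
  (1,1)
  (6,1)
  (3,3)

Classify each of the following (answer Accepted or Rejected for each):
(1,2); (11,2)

Rule: max ≥ 7. This holds for each 'Accepted' example and fails for each 'Rejected' one.
(1,2): max 2, does not pass → Rejected. (11,2): max 11, checks out → Accepted.

Rejected, Accepted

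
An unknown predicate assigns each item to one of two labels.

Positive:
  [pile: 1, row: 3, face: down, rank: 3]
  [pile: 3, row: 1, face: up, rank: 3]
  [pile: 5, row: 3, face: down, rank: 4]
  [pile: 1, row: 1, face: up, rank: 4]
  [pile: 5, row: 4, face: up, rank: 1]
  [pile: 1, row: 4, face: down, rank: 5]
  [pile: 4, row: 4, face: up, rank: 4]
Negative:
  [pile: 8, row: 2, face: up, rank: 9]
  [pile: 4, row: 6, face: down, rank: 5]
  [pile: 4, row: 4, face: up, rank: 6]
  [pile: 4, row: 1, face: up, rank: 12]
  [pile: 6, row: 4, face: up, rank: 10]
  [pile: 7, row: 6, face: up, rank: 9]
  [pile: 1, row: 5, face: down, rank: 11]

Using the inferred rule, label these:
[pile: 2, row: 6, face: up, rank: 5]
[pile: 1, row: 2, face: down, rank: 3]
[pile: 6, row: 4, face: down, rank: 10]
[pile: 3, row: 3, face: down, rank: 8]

The distinguishing property — rank ≤ 5 AND row ≤ 4 — holds for all the 'Positive' cases and none of the 'Negative' cases.
[pile: 2, row: 6, face: up, rank: 5]: rank = 5, row = 6, fails the rule → Negative.
[pile: 1, row: 2, face: down, rank: 3]: rank = 3, row = 2, passes → Positive.
[pile: 6, row: 4, face: down, rank: 10]: rank = 10, row = 4, fails the rule → Negative.
[pile: 3, row: 3, face: down, rank: 8]: rank = 8, row = 3, fails the rule → Negative.

Negative, Positive, Negative, Negative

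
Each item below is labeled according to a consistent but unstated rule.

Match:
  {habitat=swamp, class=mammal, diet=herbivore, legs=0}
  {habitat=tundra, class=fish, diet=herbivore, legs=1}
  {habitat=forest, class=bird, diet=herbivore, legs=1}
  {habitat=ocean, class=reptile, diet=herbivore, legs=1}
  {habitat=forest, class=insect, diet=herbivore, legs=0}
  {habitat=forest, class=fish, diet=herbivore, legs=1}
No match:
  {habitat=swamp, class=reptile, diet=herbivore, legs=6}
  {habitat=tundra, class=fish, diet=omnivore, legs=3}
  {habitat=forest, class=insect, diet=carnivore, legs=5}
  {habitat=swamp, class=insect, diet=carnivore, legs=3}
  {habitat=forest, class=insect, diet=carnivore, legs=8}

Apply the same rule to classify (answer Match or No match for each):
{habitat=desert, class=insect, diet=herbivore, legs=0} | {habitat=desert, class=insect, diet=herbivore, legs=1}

Match, Match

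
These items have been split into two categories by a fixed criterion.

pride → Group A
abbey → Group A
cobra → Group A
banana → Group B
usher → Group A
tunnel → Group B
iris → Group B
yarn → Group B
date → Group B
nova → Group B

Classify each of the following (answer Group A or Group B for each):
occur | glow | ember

The simplest hypothesis consistent with all the labels is: odd length.
occur → length 5 → Group A.
glow → length 4 → Group B.
ember → length 5 → Group A.

Group A, Group B, Group A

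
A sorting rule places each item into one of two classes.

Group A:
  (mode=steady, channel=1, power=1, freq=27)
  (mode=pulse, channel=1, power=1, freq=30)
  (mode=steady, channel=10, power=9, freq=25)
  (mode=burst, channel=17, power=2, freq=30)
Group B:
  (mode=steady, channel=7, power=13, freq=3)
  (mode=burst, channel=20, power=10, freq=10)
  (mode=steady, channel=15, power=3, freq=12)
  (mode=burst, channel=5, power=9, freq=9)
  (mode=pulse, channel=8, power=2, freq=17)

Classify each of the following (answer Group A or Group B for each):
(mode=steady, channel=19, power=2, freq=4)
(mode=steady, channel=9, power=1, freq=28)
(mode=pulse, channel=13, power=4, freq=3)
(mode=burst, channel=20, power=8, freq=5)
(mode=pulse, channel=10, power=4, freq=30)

Every 'Group A' example satisfies: freq ≥ 25. None of the 'Group B' examples do.
(mode=steady, channel=19, power=2, freq=4): freq = 4 — does not satisfy this, so Group B. (mode=steady, channel=9, power=1, freq=28): freq = 28 — satisfies this, so Group A. (mode=pulse, channel=13, power=4, freq=3): freq = 3 — does not satisfy this, so Group B. (mode=burst, channel=20, power=8, freq=5): freq = 5 — does not satisfy this, so Group B. (mode=pulse, channel=10, power=4, freq=30): freq = 30 — satisfies this, so Group A.

Group B, Group A, Group B, Group B, Group A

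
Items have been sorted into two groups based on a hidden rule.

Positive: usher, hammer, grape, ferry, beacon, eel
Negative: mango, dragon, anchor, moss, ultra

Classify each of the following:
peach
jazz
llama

Positive, Negative, Negative

Comparing the two groups points to one rule — contains 'e'.
peach → has 'e' → Positive. jazz → no 'e' → Negative. llama → no 'e' → Negative.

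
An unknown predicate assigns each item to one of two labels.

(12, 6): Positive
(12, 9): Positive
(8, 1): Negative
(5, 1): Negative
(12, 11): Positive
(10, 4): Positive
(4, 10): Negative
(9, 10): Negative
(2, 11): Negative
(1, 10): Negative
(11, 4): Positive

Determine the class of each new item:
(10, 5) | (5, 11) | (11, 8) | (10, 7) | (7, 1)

Positive, Negative, Positive, Positive, Negative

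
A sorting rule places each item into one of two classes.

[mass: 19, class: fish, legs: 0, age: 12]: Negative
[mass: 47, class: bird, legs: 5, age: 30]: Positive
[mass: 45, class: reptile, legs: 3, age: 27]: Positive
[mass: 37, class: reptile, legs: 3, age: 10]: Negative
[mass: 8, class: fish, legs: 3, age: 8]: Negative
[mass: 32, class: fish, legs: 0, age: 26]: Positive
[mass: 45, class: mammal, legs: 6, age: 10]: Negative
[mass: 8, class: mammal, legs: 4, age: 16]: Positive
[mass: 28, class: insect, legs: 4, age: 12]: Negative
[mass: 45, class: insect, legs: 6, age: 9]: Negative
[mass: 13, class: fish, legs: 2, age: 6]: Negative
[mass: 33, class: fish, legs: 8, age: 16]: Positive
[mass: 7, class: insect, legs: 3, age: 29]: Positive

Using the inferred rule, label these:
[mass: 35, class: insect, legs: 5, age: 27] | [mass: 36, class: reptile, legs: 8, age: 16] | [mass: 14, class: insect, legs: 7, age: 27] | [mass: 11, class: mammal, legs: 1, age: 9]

Positive, Positive, Positive, Negative

The pattern is that an item is 'Positive' exactly when: age ≥ 16.
[mass: 35, class: insect, legs: 5, age: 27] → age = 27 → Positive. [mass: 36, class: reptile, legs: 8, age: 16] → age = 16 → Positive. [mass: 14, class: insect, legs: 7, age: 27] → age = 27 → Positive. [mass: 11, class: mammal, legs: 1, age: 9] → age = 9 → Negative.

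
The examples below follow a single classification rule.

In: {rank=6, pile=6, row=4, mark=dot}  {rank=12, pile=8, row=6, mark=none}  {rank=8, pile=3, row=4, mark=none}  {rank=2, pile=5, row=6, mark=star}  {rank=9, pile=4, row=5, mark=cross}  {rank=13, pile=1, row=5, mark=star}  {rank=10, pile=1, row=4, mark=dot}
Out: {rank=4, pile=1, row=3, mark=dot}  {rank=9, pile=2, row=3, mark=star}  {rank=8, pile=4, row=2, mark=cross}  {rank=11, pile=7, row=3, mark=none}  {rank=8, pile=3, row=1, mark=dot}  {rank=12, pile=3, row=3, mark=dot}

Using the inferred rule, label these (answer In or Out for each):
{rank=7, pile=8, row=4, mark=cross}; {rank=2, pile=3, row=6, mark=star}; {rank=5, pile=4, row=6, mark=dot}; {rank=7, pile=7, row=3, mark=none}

In, In, In, Out

The pattern is that an item is 'In' exactly when: row ≥ 4.
{rank=7, pile=8, row=4, mark=cross} → row = 4 → In. {rank=2, pile=3, row=6, mark=star} → row = 6 → In. {rank=5, pile=4, row=6, mark=dot} → row = 6 → In. {rank=7, pile=7, row=3, mark=none} → row = 3 → Out.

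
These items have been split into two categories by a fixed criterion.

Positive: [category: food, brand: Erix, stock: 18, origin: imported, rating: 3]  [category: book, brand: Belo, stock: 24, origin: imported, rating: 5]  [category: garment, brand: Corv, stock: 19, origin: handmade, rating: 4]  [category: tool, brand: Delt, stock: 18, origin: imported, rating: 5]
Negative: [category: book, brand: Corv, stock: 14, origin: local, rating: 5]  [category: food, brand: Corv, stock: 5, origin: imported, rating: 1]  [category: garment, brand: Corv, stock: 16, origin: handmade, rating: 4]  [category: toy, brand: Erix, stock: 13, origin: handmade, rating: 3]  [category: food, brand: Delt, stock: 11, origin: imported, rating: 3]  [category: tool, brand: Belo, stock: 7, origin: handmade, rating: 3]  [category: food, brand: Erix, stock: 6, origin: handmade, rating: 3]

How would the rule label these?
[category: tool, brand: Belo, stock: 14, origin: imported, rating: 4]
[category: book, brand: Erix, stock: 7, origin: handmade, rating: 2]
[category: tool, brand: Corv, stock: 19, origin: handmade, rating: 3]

The rule appears to be: stock ≥ 18.
[category: tool, brand: Belo, stock: 14, origin: imported, rating: 4] — stock = 14, hence Negative.
[category: book, brand: Erix, stock: 7, origin: handmade, rating: 2] — stock = 7, hence Negative.
[category: tool, brand: Corv, stock: 19, origin: handmade, rating: 3] — stock = 19, hence Positive.

Negative, Negative, Positive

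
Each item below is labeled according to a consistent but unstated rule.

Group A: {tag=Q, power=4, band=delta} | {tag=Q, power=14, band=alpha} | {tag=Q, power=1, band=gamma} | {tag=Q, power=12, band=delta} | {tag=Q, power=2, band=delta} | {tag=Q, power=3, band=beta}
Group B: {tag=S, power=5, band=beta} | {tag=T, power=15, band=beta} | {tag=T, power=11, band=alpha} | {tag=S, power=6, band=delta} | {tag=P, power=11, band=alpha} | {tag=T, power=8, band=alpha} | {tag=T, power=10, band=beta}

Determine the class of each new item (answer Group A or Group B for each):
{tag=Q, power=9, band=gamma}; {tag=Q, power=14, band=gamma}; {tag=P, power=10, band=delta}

The distinguishing property — tag is Q — holds for all the 'Group A' cases and none of the 'Group B' cases.

Group A, Group A, Group B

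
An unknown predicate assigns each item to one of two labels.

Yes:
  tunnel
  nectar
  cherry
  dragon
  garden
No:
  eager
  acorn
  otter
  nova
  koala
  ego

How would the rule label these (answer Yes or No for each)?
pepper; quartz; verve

Every 'Yes' example satisfies: length 6. None of the 'No' examples do.
Yes: pepper, since length 6. Yes: quartz, since length 6. No: verve, since length 5.

Yes, Yes, No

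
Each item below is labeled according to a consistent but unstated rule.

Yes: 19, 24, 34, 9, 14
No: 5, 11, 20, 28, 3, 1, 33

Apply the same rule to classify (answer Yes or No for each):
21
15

A rule that fits every label: ≡ 4 (mod 5) — true of each 'Yes' example, false of each 'No' one.
21: 21 mod 5 = 1, does not fit → No.
15: 15 mod 5 = 0, does not fit → No.

No, No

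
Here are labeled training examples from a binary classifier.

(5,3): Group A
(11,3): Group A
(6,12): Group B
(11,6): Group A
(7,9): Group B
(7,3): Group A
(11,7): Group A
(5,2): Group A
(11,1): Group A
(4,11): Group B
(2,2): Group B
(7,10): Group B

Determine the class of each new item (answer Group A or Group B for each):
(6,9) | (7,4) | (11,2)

Group B, Group A, Group A

The pattern is that an item is 'Group A' exactly when: first > second.
(6,9) — 6 < 9, hence Group B. (7,4) — 7 > 4, hence Group A. (11,2) — 11 > 2, hence Group A.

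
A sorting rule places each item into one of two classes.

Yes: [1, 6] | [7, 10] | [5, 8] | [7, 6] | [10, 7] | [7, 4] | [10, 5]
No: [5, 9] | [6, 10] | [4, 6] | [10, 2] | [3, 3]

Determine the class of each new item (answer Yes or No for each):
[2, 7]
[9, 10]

The simplest hypothesis consistent with all the labels is: sum is odd.

Yes, Yes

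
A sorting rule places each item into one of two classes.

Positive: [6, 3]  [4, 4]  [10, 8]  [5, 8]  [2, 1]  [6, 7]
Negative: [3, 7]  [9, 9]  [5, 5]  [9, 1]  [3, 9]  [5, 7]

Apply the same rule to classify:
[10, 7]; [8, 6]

Positive, Positive

The pattern is that an item is 'Positive' exactly when: product is even.
[10, 7] — 10·7 = 70, hence Positive.
[8, 6] — 8·6 = 48, hence Positive.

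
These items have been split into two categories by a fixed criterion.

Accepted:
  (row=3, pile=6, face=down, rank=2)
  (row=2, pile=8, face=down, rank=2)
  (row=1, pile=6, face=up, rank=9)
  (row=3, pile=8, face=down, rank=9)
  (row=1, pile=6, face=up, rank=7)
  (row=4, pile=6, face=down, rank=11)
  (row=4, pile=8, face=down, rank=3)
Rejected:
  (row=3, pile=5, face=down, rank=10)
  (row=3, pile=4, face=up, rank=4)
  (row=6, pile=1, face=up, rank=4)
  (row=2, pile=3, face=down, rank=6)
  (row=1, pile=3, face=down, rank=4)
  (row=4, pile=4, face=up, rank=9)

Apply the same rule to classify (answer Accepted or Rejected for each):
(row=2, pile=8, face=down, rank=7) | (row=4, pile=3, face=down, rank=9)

The pattern is that an item is 'Accepted' exactly when: pile ≥ 6.

Accepted, Rejected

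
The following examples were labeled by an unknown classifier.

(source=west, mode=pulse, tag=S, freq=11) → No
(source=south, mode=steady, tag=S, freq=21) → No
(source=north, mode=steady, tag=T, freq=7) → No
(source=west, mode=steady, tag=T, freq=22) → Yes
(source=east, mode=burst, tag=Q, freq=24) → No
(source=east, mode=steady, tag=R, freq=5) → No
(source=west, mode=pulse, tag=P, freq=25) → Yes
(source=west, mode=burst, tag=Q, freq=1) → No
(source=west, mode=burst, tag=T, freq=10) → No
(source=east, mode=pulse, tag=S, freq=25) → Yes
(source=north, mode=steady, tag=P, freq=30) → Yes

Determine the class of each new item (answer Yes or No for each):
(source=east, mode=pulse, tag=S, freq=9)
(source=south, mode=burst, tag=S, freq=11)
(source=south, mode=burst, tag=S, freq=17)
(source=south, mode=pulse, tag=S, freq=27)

No, No, No, Yes

Rule: freq = 22 OR freq ≥ 25. This holds for each 'Yes' example and fails for each 'No' one.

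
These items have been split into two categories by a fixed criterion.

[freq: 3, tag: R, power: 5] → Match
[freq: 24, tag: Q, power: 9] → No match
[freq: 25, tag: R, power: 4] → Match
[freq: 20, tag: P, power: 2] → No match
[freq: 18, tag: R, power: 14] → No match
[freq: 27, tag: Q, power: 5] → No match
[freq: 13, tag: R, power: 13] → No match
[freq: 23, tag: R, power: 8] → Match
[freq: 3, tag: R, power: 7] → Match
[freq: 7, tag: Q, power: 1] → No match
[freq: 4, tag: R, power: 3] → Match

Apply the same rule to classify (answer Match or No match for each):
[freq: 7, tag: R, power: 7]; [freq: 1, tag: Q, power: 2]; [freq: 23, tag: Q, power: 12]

Match, No match, No match

The common property of the 'Match' items is: tag is R AND power ≤ 8. No 'No match' item has it.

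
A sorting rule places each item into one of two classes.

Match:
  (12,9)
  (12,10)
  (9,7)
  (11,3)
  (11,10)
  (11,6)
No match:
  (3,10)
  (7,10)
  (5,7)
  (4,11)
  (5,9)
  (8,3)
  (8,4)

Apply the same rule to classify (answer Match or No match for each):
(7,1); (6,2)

All 'Match' examples share one property — first ≥ 9 — and every 'No match' example lacks it.
No match: (7,1), since first 7. No match: (6,2), since first 6.

No match, No match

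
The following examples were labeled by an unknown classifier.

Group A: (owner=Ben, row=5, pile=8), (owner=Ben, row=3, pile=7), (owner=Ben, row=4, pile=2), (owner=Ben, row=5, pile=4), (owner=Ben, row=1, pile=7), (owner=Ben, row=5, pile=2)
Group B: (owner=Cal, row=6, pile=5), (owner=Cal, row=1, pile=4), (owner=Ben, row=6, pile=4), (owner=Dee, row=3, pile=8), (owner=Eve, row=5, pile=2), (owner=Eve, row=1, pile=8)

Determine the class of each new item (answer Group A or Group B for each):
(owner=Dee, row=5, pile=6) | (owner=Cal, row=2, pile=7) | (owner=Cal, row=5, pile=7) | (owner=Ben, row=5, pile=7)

Group B, Group B, Group B, Group A

The simplest hypothesis consistent with all the labels is: owner is Ben AND row ≤ 5.
(owner=Dee, row=5, pile=6): owner is Dee, row = 5 — does not fit, so Group B. (owner=Cal, row=2, pile=7): owner is Cal, row = 2 — does not fit, so Group B. (owner=Cal, row=5, pile=7): owner is Cal, row = 5 — does not fit, so Group B. (owner=Ben, row=5, pile=7): owner is Ben, row = 5 — meets the rule, so Group A.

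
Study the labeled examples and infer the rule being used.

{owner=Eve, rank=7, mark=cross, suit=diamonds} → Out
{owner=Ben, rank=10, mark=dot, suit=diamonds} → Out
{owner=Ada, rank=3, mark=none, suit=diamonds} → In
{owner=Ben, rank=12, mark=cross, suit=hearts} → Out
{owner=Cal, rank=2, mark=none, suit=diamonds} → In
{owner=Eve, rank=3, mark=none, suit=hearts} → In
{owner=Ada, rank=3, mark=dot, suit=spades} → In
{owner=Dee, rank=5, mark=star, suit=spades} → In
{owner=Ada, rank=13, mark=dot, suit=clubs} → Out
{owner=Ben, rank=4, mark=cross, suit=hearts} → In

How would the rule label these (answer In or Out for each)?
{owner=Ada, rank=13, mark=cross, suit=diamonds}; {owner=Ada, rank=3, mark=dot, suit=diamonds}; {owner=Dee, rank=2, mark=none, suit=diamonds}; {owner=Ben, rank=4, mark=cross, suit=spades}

Out, In, In, In

'In' ⟺ rank ≤ 5.
{owner=Ada, rank=13, mark=cross, suit=diamonds} → rank = 13 → Out. {owner=Ada, rank=3, mark=dot, suit=diamonds} → rank = 3 → In. {owner=Dee, rank=2, mark=none, suit=diamonds} → rank = 2 → In. {owner=Ben, rank=4, mark=cross, suit=spades} → rank = 4 → In.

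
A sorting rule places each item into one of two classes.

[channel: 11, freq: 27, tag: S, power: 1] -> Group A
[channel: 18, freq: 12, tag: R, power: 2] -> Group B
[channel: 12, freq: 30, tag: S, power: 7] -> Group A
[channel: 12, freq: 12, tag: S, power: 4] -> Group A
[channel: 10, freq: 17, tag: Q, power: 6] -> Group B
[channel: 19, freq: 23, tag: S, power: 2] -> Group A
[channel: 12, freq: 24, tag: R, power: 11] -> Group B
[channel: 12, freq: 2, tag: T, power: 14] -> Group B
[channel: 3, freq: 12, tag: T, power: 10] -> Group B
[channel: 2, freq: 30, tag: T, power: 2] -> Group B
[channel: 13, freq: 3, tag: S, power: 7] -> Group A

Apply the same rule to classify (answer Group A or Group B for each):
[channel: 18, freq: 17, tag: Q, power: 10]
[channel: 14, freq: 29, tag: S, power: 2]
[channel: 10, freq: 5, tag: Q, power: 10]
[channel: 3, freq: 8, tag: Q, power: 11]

Group B, Group A, Group B, Group B

All 'Group A' examples share one property — tag is S — and every 'Group B' example lacks it.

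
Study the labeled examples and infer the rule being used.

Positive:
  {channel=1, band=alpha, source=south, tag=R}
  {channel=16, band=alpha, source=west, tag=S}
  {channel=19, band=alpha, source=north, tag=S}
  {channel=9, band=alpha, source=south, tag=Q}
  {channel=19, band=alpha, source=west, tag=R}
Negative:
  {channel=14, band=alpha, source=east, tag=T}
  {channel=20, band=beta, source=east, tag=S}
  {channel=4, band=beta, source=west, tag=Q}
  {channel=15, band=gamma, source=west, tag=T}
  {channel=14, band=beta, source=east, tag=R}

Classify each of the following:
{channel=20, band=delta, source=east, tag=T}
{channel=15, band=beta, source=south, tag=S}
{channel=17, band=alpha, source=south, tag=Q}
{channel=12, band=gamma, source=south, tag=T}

Negative, Negative, Positive, Negative

The simplest hypothesis consistent with all the labels is: band is alpha AND channel ≠ 14.
{channel=20, band=delta, source=east, tag=T} → band is delta, channel = 20 → Negative.
{channel=15, band=beta, source=south, tag=S} → band is beta, channel = 15 → Negative.
{channel=17, band=alpha, source=south, tag=Q} → band is alpha, channel = 17 → Positive.
{channel=12, band=gamma, source=south, tag=T} → band is gamma, channel = 12 → Negative.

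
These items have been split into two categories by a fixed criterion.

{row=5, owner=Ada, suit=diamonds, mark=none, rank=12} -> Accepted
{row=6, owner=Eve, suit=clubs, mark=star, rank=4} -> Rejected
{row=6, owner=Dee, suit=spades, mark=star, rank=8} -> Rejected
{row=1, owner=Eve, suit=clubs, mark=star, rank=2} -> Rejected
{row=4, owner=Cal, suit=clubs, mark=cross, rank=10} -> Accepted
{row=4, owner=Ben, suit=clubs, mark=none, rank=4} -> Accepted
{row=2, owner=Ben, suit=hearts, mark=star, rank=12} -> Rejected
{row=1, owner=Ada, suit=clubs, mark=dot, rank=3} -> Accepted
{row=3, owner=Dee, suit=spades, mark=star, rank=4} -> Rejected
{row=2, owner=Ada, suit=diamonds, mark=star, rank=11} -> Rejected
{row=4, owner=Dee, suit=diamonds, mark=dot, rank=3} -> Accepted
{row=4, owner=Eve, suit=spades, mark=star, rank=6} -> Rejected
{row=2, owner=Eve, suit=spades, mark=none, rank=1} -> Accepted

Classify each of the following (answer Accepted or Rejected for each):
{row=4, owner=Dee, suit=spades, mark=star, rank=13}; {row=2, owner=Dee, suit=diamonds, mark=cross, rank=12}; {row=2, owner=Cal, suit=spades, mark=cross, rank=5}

Checking candidate rules against both groups, what survives is: mark is not star.
Rejected: {row=4, owner=Dee, suit=spades, mark=star, rank=13}, since mark is star. Accepted: {row=2, owner=Dee, suit=diamonds, mark=cross, rank=12}, since mark is cross. Accepted: {row=2, owner=Cal, suit=spades, mark=cross, rank=5}, since mark is cross.

Rejected, Accepted, Accepted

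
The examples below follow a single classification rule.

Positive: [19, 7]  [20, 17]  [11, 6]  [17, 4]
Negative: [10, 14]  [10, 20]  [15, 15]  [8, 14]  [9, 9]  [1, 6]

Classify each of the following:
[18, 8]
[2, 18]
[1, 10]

Positive, Negative, Negative

A rule that fits every label: first > second — true of each 'Positive' example, false of each 'Negative' one.
[18, 8]: 18 > 8, checks out → Positive.
[2, 18]: 2 < 18, doesn't match → Negative.
[1, 10]: 1 < 10, doesn't match → Negative.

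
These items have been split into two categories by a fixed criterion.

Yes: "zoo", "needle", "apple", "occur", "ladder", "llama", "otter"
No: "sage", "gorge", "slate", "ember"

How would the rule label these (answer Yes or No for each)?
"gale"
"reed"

No, Yes

Rule: has a double letter. This holds for each 'Yes' example and fails for each 'No' one.
"gale": no doubled letter, doesn't match → No.
"reed": 'ee' doubled, satisfies this → Yes.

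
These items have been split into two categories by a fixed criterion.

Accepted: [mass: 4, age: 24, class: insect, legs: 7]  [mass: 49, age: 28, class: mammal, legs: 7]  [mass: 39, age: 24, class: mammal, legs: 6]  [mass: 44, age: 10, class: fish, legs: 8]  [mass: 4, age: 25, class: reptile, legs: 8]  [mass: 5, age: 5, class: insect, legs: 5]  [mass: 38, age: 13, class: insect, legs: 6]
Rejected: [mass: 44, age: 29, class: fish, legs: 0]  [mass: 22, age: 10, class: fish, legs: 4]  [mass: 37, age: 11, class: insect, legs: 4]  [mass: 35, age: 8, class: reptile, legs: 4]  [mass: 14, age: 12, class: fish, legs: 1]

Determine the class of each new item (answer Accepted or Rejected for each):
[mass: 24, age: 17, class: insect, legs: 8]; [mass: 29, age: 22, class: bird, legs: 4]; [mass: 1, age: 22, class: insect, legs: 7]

Accepted, Rejected, Accepted

The pattern is that an item is 'Accepted' exactly when: legs ≥ 5.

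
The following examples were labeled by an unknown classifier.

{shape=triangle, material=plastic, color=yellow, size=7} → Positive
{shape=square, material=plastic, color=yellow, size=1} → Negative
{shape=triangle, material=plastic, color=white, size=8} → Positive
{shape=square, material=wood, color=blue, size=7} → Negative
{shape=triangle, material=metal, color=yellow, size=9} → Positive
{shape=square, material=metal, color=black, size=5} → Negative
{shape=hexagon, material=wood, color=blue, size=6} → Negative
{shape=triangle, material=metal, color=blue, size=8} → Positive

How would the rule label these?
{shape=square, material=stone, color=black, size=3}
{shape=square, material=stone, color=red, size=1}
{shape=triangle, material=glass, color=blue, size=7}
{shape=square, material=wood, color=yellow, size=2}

Negative, Negative, Positive, Negative

The common property of the 'Positive' items is: shape is triangle. No 'Negative' item has it.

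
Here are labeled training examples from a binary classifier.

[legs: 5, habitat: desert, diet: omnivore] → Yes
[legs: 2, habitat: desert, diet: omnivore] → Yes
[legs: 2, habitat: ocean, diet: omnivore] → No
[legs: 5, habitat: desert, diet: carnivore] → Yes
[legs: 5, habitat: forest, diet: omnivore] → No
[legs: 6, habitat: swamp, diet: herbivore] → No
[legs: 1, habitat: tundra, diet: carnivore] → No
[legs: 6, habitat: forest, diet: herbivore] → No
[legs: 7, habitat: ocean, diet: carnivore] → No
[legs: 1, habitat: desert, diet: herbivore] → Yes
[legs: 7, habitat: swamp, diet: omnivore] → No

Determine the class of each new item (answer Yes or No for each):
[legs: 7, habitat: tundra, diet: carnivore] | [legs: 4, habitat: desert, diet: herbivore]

The rule appears to be: habitat is desert.

No, Yes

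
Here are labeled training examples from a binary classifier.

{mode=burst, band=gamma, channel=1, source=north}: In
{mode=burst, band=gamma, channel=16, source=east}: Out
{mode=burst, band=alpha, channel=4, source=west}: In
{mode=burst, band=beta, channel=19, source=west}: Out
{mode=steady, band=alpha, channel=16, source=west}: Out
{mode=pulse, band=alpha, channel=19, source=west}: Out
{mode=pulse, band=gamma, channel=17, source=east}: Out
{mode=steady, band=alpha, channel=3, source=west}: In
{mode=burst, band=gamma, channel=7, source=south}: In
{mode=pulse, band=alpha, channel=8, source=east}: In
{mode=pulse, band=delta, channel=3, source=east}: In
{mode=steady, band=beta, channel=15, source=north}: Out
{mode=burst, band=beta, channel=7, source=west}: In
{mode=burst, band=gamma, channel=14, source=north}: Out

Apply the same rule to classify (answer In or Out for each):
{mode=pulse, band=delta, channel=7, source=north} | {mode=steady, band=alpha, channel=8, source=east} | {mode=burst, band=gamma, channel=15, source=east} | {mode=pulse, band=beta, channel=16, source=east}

The distinguishing property — channel ≤ 8 — holds for all the 'In' cases and none of the 'Out' cases.
{mode=pulse, band=delta, channel=7, source=north}: channel = 7, fits → In.
{mode=steady, band=alpha, channel=8, source=east}: channel = 8, fits → In.
{mode=burst, band=gamma, channel=15, source=east}: channel = 15, does not pass → Out.
{mode=pulse, band=beta, channel=16, source=east}: channel = 16, does not pass → Out.

In, In, Out, Out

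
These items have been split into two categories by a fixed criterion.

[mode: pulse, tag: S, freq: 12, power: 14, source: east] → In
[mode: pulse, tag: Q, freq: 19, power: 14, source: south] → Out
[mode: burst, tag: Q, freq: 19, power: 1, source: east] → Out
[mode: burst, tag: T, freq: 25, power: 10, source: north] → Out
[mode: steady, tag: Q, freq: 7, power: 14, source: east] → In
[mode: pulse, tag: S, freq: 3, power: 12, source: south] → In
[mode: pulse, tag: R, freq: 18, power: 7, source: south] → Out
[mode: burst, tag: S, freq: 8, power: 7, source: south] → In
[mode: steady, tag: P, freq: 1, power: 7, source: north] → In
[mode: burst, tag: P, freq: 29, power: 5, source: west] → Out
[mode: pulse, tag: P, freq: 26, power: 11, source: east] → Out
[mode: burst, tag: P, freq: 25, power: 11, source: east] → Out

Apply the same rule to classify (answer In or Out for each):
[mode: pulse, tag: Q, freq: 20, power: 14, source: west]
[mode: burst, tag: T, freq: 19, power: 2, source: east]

The common property of the 'In' items is: freq ≤ 12. No 'Out' item has it.
[mode: pulse, tag: Q, freq: 20, power: 14, source: west] → freq = 20 → Out. [mode: burst, tag: T, freq: 19, power: 2, source: east] → freq = 19 → Out.

Out, Out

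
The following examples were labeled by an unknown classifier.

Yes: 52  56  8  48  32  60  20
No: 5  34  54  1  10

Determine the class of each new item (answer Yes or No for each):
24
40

The distinguishing property — multiple of 4 — holds for all the 'Yes' cases and none of the 'No' cases.

Yes, Yes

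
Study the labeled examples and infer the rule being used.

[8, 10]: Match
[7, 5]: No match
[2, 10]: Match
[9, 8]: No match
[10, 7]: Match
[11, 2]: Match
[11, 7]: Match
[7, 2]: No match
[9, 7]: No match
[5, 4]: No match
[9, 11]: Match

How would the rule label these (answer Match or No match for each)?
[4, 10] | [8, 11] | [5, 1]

Match, Match, No match

The common property of the 'Match' items is: max ≥ 10. No 'No match' item has it.
[4, 10]: max 10 — checks out, so Match. [8, 11]: max 11 — checks out, so Match. [5, 1]: max 5 — lacks this property, so No match.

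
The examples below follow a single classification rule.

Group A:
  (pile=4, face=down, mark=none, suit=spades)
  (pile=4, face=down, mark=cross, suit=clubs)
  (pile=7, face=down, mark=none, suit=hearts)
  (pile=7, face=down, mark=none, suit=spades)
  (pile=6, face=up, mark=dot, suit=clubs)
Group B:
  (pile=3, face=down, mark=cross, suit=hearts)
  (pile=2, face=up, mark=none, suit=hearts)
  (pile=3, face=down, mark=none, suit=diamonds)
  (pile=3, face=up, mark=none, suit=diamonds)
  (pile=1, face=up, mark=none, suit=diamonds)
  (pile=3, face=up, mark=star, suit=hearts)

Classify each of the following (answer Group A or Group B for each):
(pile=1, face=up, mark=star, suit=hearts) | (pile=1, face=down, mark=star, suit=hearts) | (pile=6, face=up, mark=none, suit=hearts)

Group B, Group B, Group A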